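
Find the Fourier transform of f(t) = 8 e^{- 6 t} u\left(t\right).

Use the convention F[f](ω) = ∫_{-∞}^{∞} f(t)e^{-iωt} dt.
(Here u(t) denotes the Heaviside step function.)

F(ω) = \frac{8}{i \omega + 6}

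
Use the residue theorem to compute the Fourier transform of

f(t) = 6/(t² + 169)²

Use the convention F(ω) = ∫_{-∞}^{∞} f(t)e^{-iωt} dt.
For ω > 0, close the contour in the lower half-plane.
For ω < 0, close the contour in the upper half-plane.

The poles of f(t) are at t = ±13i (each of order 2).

Let g(z) = f(z)e^{-iωz}; for large |z| the factor e^{-iωz} decays in the lower half-plane when ω > 0 and in the upper half-plane when ω < 0.

Case ω > 0 (lower half-plane, clockwise contour ⇒ F(ω) = -2πi·ΣRes):
  Res_{z = - 13 i} g(z) = \frac{3 i \left(13 \omega + 1\right) e^{- 13 \omega}}{4394} (pole of order 2)
  F(ω) = -2πi·ΣRes = \frac{3 \pi \left(13 \omega + 1\right) e^{- 13 \omega}}{2197}

Case ω < 0 (upper half-plane, counterclockwise contour ⇒ F(ω) = +2πi·ΣRes):
  Res_{z = 13 i} g(z) = \frac{3 i \left(13 \omega - 1\right) e^{13 \omega}}{4394} (pole of order 2)
  F(ω) = 2πi·ΣRes = \frac{3 \pi \left(1 - 13 \omega\right) e^{13 \omega}}{2197}

Both cases combine into a single formula in |ω|:

F(ω) = \frac{3 \pi \left(13 \left|{\omega}\right| + 1\right) e^{- 13 \left|{\omega}\right|}}{2197}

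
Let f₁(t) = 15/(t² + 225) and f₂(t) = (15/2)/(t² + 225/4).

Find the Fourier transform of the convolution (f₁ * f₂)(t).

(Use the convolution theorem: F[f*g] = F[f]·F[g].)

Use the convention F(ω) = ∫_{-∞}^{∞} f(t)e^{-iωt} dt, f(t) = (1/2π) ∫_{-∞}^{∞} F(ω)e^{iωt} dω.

F[f₁*f₂](ω) = \pi^{2} e^{- \frac{45 \left|{\omega}\right|}{2}}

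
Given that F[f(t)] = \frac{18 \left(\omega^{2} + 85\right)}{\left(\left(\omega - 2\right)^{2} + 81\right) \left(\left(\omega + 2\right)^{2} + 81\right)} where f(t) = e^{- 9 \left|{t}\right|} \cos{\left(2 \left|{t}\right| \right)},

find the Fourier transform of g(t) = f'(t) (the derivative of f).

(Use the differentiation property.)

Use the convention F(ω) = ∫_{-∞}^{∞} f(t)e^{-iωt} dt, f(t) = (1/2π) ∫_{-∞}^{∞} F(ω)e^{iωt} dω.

F[g](ω) = \frac{18 i \omega \left(\omega^{2} + 85\right)}{\omega^{4} + 154 \omega^{2} + 7225}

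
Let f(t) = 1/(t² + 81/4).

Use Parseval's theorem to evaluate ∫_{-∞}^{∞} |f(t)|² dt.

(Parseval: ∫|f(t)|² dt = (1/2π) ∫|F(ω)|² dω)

∫|f(t)|² dt = \frac{4 \pi}{729}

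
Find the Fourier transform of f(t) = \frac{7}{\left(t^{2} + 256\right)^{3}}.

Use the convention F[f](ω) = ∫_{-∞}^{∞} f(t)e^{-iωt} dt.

F(ω) = \frac{7 \pi \left(256 \omega^{2} + 48 \left|{\omega}\right| + 3\right) e^{- 16 \left|{\omega}\right|}}{8388608}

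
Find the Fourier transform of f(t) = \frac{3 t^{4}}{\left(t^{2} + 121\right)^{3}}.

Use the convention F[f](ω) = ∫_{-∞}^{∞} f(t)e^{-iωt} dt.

F(ω) = \frac{3 \pi \left(121 \omega^{2} - 55 \left|{\omega}\right| + 3\right) e^{- 11 \left|{\omega}\right|}}{88}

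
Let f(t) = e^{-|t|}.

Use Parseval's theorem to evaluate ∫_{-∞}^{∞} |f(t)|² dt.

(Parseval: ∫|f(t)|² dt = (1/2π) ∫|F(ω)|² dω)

∫|f(t)|² dt = 1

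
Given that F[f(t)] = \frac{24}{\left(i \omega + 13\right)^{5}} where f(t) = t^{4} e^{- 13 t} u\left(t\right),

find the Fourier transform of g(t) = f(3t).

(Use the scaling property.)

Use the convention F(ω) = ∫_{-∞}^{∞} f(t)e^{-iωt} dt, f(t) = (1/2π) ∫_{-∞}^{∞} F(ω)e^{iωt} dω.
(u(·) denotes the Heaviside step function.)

F[g](ω) = \frac{1944}{\left(i \omega + 39\right)^{5}}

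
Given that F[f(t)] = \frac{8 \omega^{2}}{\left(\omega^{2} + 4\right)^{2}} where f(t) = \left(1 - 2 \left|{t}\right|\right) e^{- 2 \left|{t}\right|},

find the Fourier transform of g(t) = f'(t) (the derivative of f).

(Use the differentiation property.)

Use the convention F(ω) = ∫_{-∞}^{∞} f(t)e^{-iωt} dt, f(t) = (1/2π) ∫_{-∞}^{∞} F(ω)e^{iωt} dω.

F[g](ω) = \frac{8 i \omega^{3}}{\left(\omega^{2} + 4\right)^{2}}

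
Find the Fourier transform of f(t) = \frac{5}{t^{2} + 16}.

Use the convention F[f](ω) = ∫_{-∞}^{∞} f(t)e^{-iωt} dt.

F(ω) = \frac{5 \pi e^{- 4 \left|{\omega}\right|}}{4}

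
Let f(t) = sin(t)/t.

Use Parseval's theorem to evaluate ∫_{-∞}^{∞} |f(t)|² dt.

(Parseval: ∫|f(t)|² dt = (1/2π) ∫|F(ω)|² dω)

∫|f(t)|² dt = \pi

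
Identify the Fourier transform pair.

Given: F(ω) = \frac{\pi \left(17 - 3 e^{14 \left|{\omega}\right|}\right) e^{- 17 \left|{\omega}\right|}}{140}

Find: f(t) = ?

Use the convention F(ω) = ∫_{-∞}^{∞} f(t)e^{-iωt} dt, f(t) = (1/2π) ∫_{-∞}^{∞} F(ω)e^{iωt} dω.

f(t) = \frac{2 t^{2}}{\left(t^{2} + 9\right) \left(t^{2} + 289\right)}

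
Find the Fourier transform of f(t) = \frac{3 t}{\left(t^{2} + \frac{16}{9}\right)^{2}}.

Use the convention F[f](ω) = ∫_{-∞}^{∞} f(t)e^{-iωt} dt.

F(ω) = - \frac{9 i \pi \omega e^{- \frac{4 \left|{\omega}\right|}{3}}}{8}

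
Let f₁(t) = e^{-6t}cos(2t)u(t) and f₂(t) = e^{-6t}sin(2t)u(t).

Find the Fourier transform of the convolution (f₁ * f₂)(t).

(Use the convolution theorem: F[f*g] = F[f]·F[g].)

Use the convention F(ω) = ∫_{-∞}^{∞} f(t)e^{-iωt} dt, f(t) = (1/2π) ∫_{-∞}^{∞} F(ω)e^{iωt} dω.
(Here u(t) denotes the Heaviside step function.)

F[f₁*f₂](ω) = \frac{2 \left(i \omega + 6\right)}{\left(\left(i \omega + 6\right)^{2} + 4\right)^{2}}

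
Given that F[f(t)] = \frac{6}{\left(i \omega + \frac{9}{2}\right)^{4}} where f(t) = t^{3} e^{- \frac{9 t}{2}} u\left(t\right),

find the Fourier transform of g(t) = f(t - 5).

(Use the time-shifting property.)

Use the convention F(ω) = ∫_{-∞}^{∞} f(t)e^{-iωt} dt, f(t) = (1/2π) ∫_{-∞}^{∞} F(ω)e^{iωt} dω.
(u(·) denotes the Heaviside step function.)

F[g](ω) = \frac{96 e^{- 5 i \omega}}{\left(2 i \omega + 9\right)^{4}}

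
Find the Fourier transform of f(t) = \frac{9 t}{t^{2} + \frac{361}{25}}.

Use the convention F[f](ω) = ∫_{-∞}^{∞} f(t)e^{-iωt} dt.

F(ω) = - 9 i \pi e^{- \frac{19 \left|{\omega}\right|}{5}} \operatorname{sign}{\left(\omega \right)}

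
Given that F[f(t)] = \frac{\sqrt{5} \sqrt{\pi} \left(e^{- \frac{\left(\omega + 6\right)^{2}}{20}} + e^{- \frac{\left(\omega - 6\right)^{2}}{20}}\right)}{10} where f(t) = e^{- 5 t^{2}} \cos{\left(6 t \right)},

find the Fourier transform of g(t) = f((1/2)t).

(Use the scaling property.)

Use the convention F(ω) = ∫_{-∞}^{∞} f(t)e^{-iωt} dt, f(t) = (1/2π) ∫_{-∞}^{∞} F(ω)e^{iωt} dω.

F[g](ω) = \frac{\sqrt{5} \sqrt{\pi} \left(e^{\frac{12 \omega}{5}} + 1\right) e^{- \frac{\omega^{2}}{5} - \frac{6 \omega}{5} - \frac{9}{5}}}{5}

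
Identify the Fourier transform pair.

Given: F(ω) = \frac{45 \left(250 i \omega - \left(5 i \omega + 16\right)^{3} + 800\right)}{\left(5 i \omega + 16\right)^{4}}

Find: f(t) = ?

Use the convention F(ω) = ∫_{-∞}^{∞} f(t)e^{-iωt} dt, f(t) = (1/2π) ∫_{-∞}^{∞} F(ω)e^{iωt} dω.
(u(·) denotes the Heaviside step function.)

f(t) = 9 \left(t^{2} - 1\right) e^{- \frac{16 t}{5}} u\left(t\right)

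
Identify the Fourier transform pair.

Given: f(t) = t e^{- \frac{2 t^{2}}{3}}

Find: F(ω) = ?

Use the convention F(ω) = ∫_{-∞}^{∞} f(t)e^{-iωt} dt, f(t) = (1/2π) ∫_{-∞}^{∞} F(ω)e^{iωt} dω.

F(ω) = - \frac{3 \sqrt{6} i \sqrt{\pi} \omega e^{- \frac{3 \omega^{2}}{8}}}{8}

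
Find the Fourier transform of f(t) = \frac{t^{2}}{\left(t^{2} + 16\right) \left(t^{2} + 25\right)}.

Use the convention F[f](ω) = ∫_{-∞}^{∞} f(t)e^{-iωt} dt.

F(ω) = \frac{\pi \left(5 - 4 e^{\left|{\omega}\right|}\right) e^{- 5 \left|{\omega}\right|}}{9}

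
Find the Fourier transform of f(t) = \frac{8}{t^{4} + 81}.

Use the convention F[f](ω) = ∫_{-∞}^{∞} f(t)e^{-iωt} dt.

F(ω) = \frac{8 \pi e^{- \frac{3 \sqrt{2} \left|{\omega}\right|}{2}} \sin{\left(\frac{3 \sqrt{2} \left|{\omega}\right|}{2} + \frac{\pi}{4} \right)}}{27}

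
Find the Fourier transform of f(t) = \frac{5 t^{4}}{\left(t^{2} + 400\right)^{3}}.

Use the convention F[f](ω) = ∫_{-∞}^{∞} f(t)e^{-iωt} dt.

F(ω) = \frac{\pi \left(400 \omega^{2} - 100 \left|{\omega}\right| + 3\right) e^{- 20 \left|{\omega}\right|}}{32}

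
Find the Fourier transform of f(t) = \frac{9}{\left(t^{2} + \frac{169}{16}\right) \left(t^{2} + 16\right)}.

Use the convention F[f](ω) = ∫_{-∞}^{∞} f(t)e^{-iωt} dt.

F(ω) = - \frac{12 \pi e^{- 4 \left|{\omega}\right|}}{29} + \frac{192 \pi e^{- \frac{13 \left|{\omega}\right|}{4}}}{377}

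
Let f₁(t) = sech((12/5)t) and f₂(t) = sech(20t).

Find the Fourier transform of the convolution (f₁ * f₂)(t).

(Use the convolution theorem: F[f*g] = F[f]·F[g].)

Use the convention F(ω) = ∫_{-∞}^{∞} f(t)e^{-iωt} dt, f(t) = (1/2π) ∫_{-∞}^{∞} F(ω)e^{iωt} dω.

F[f₁*f₂](ω) = \frac{\pi^{2}}{48 \cosh{\left(\frac{\pi \omega}{40} \right)} \cosh{\left(\frac{5 \pi \omega}{24} \right)}}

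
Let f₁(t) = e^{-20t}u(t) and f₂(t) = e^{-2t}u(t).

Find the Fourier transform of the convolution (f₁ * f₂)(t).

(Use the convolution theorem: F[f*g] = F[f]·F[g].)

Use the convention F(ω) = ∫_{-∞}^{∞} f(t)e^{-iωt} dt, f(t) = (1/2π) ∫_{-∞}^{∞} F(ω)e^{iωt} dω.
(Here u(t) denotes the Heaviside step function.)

F[f₁*f₂](ω) = \frac{1}{\left(i \omega + 2\right) \left(i \omega + 20\right)}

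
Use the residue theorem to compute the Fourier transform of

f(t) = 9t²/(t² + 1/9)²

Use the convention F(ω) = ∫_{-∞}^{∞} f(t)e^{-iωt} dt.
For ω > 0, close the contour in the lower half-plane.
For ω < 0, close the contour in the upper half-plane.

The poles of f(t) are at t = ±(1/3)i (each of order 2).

Let g(z) = f(z)e^{-iωz}; for large |z| the factor e^{-iωz} decays in the lower half-plane when ω > 0 and in the upper half-plane when ω < 0.

Case ω > 0 (lower half-plane, clockwise contour ⇒ F(ω) = -2πi·ΣRes):
  Res_{z = - \frac{i}{3}} g(z) = \frac{9 i \left(3 - \omega\right) e^{- \frac{\omega}{3}}}{4} (pole of order 2)
  F(ω) = -2πi·ΣRes = \frac{9 \pi \left(3 - \omega\right) e^{- \frac{\omega}{3}}}{2}

Case ω < 0 (upper half-plane, counterclockwise contour ⇒ F(ω) = +2πi·ΣRes):
  Res_{z = \frac{i}{3}} g(z) = \frac{9 i \left(- \omega - 3\right) e^{\frac{\omega}{3}}}{4} (pole of order 2)
  F(ω) = 2πi·ΣRes = \frac{9 \pi \left(\omega + 3\right) e^{\frac{\omega}{3}}}{2}

Both cases combine into a single formula in |ω|:

F(ω) = \frac{9 \pi \left(3 - \left|{\omega}\right|\right) e^{- \frac{\left|{\omega}\right|}{3}}}{2}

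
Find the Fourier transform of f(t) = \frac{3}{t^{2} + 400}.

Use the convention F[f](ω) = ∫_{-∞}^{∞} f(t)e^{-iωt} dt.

F(ω) = \frac{3 \pi e^{- 20 \left|{\omega}\right|}}{20}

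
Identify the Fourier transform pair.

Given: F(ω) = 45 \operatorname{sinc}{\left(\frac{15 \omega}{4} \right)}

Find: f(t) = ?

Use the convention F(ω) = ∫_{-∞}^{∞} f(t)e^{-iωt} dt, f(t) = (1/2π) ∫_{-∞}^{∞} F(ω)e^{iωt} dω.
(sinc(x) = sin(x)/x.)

f(t) = 6 \left(\begin{cases} 1 & \text{for}\: \left|{t}\right| < \frac{15}{4} \\0 & \text{otherwise} \end{cases}\right)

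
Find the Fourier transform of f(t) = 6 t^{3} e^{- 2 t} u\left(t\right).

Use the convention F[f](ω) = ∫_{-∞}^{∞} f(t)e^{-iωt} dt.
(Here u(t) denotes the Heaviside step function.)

F(ω) = \frac{36}{\left(i \omega + 2\right)^{4}}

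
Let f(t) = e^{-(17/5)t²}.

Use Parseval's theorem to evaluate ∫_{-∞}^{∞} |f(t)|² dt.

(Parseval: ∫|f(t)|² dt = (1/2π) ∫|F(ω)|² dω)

∫|f(t)|² dt = \frac{\sqrt{170} \sqrt{\pi}}{34}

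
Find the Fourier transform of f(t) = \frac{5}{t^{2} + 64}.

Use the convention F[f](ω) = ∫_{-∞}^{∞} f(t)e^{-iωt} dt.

F(ω) = \frac{5 \pi e^{- 8 \left|{\omega}\right|}}{8}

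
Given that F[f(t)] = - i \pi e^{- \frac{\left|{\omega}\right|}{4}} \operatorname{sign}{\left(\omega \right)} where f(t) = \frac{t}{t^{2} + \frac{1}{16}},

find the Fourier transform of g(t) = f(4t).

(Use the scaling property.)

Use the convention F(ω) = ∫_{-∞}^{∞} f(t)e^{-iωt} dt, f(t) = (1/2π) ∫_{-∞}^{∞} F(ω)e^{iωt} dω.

F[g](ω) = - \frac{i \pi e^{- \frac{\left|{\omega}\right|}{16}} \operatorname{sign}{\left(\omega \right)}}{4}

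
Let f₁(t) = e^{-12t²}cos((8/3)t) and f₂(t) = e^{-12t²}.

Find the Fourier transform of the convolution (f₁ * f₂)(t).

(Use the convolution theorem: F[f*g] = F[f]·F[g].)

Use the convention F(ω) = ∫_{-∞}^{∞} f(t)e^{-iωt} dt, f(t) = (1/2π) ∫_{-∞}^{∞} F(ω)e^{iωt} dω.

F[f₁*f₂](ω) = \frac{\pi \left(e^{\frac{2 \omega}{9}} + 1\right) e^{- \frac{\omega^{2}}{24} - \frac{\omega}{9} - \frac{4}{27}}}{24}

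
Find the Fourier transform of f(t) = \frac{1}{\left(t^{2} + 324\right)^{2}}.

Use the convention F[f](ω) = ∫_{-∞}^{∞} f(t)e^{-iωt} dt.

F(ω) = \frac{\pi \left(18 \left|{\omega}\right| + 1\right) e^{- 18 \left|{\omega}\right|}}{11664}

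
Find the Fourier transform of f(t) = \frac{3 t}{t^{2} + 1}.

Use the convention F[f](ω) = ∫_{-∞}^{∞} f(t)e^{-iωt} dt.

F(ω) = - 3 i \pi e^{- \left|{\omega}\right|} \operatorname{sign}{\left(\omega \right)}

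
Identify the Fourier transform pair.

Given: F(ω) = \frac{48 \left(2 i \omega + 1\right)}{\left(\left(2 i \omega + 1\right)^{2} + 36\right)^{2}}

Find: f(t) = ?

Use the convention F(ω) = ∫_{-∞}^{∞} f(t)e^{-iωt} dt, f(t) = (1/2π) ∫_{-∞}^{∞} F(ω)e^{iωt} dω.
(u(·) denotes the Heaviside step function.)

f(t) = t e^{- \frac{t}{2}} \sin{\left(3 t \right)} u\left(t\right)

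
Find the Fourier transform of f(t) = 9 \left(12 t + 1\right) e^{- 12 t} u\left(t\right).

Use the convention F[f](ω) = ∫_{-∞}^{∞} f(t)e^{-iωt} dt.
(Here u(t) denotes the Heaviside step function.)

F(ω) = \frac{9 \left(- i \omega - 24\right)}{\omega^{2} - 24 i \omega - 144}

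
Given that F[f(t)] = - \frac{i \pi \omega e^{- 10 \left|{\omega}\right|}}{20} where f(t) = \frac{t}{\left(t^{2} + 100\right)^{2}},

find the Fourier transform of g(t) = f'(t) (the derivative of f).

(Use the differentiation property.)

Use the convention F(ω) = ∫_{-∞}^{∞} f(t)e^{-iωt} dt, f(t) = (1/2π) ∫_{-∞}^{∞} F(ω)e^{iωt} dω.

F[g](ω) = \frac{\pi \omega^{2} e^{- 10 \left|{\omega}\right|}}{20}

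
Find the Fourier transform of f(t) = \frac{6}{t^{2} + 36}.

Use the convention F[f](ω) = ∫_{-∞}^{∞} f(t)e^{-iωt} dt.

F(ω) = \pi e^{- 6 \left|{\omega}\right|}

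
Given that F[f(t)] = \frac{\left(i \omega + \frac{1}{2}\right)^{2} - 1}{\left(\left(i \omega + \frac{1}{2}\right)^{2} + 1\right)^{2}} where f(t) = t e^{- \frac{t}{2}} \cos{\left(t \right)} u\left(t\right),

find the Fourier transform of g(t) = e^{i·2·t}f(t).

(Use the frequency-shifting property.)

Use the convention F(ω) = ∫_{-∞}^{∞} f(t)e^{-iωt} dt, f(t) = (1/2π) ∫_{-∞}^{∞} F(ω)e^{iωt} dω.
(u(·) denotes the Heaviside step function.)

F[g](ω) = \frac{4 \left(\left(2 i \left(\omega - 2\right) + 1\right)^{2} - 4\right)}{\left(\left(2 i \left(\omega - 2\right) + 1\right)^{2} + 4\right)^{2}}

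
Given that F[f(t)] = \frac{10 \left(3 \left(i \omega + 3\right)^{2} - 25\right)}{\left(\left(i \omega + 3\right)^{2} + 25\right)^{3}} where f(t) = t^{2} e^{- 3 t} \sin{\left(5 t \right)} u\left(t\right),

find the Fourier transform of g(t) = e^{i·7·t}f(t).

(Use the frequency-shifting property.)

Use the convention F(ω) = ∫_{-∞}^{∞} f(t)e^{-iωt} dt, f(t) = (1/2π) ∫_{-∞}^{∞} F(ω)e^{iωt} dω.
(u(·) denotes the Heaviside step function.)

F[g](ω) = \frac{10 \left(3 \left(i \left(\omega - 7\right) + 3\right)^{2} - 25\right)}{\left(\left(i \left(\omega - 7\right) + 3\right)^{2} + 25\right)^{3}}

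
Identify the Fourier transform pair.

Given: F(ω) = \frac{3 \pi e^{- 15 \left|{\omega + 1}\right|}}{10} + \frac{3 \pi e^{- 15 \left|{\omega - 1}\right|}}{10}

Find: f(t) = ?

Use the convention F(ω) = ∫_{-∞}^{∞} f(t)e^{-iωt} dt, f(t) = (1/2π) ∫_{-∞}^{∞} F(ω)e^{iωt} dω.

f(t) = \frac{9 \cos{\left(t \right)}}{t^{2} + 225}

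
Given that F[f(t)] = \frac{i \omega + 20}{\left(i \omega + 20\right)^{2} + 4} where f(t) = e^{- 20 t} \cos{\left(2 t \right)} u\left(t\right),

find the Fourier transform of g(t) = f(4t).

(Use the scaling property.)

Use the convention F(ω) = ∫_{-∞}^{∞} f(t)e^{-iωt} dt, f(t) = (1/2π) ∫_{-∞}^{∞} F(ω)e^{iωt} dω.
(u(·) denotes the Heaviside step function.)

F[g](ω) = \frac{i \omega + 80}{\left(i \omega + 80\right)^{2} + 64}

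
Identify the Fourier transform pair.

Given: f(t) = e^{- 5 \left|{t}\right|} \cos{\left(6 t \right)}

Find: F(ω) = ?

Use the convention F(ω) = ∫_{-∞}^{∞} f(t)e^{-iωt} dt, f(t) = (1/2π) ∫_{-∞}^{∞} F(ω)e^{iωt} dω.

F(ω) = \frac{10 \left(\omega^{2} + 61\right)}{\omega^{4} - 22 \omega^{2} + 3721}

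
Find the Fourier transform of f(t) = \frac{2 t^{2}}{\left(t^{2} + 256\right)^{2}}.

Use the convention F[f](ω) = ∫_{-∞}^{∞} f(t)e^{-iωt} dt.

F(ω) = \frac{\pi \left(1 - 16 \left|{\omega}\right|\right) e^{- 16 \left|{\omega}\right|}}{16}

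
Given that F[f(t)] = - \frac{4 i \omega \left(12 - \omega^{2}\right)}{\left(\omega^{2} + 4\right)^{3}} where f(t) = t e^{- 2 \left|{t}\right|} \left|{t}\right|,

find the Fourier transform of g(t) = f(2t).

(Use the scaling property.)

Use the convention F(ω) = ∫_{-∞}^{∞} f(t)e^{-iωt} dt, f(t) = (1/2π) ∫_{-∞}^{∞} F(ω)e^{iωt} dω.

F[g](ω) = \frac{16 i \omega \left(\omega^{2} - 48\right)}{\left(\omega^{2} + 16\right)^{3}}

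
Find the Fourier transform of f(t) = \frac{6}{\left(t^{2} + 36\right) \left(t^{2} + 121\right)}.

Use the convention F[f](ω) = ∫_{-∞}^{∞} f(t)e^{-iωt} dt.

F(ω) = \frac{\pi \left(11 e^{5 \left|{\omega}\right|} - 6\right) e^{- 11 \left|{\omega}\right|}}{935}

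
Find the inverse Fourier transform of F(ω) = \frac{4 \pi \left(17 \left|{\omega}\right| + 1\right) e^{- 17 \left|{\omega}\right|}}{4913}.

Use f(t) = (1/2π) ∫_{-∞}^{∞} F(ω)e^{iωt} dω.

f(t) = \frac{8}{\left(t^{2} + 289\right)^{2}}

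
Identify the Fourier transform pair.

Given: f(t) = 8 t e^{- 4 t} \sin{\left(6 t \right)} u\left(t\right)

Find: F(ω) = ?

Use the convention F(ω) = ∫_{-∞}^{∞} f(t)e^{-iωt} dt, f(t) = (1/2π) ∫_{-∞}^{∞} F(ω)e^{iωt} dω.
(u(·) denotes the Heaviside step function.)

F(ω) = \frac{96 \left(i \omega + 4\right)}{\left(\left(i \omega + 4\right)^{2} + 36\right)^{2}}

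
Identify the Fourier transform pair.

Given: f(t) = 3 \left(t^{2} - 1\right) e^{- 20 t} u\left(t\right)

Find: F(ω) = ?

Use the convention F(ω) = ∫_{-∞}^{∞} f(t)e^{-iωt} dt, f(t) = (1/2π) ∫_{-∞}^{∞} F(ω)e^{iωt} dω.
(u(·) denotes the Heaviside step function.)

F(ω) = \frac{3 \left(2 i \omega - \left(i \omega + 20\right)^{3} + 40\right)}{\left(i \omega + 20\right)^{4}}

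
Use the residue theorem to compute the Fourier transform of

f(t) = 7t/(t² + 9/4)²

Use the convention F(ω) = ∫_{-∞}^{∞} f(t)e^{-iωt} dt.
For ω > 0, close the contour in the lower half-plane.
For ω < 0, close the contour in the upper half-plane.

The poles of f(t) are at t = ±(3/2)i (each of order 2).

Let g(z) = f(z)e^{-iωz}; for large |z| the factor e^{-iωz} decays in the lower half-plane when ω > 0 and in the upper half-plane when ω < 0.

Case ω > 0 (lower half-plane, clockwise contour ⇒ F(ω) = -2πi·ΣRes):
  Res_{z = - \frac{3 i}{2}} g(z) = \frac{7 \omega e^{- \frac{3 \omega}{2}}}{6} (pole of order 2)
  F(ω) = -2πi·ΣRes = - \frac{7 i \pi \omega e^{- \frac{3 \omega}{2}}}{3}

Case ω < 0 (upper half-plane, counterclockwise contour ⇒ F(ω) = +2πi·ΣRes):
  Res_{z = \frac{3 i}{2}} g(z) = - \frac{7 \omega e^{\frac{3 \omega}{2}}}{6} (pole of order 2)
  F(ω) = 2πi·ΣRes = - \frac{7 i \pi \omega e^{\frac{3 \omega}{2}}}{3}

Both cases combine into a single formula in |ω|:

F(ω) = - \frac{7 i \pi \omega e^{- \frac{3 \left|{\omega}\right|}{2}}}{3}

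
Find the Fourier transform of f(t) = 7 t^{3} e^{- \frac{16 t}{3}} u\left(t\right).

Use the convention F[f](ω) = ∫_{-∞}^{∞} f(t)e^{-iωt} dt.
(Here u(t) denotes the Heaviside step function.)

F(ω) = \frac{3402}{\left(3 i \omega + 16\right)^{4}}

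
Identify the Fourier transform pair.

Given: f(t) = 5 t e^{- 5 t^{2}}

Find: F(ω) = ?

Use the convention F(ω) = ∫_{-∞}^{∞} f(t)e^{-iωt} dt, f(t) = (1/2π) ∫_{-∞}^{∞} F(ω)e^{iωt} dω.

F(ω) = - \frac{\sqrt{5} i \sqrt{\pi} \omega e^{- \frac{\omega^{2}}{20}}}{10}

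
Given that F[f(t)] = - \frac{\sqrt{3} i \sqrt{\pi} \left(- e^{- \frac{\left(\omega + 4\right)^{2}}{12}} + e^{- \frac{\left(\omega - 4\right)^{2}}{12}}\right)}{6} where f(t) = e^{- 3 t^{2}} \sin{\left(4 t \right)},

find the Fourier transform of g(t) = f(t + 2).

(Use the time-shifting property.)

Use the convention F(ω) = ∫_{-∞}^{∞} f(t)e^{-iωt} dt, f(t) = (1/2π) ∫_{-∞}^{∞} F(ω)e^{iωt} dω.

F[g](ω) = \frac{\sqrt{3} i \sqrt{\pi} \left(1 - e^{\frac{4 \omega}{3}}\right) e^{- \frac{\omega^{2}}{12} - \frac{2 \omega}{3} + 2 i \omega - \frac{4}{3}}}{6}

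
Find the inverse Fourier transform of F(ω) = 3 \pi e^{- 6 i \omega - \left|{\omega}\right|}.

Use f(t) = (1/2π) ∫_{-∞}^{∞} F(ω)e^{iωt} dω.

f(t) = \frac{3}{\left(t - 6\right)^{2} + 1}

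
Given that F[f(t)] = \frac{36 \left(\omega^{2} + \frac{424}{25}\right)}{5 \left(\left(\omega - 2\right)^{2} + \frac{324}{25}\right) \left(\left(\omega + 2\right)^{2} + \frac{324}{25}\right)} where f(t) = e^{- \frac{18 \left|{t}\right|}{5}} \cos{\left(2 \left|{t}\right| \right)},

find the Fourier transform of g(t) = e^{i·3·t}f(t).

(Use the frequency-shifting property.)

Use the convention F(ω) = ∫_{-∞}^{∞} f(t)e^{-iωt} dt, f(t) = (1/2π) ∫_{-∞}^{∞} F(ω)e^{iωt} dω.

F[g](ω) = \frac{180 \left(25 \left(\omega - 3\right)^{2} + 424\right)}{\left(25 \left(\omega - 5\right)^{2} + 324\right) \left(25 \left(\omega - 1\right)^{2} + 324\right)}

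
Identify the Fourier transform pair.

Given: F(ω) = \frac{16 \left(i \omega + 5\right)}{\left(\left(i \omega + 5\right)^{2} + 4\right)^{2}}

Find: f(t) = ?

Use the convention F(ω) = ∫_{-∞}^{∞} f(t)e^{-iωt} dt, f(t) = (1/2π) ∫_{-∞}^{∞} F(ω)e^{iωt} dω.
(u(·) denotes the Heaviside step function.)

f(t) = 4 t e^{- 5 t} \sin{\left(2 t \right)} u\left(t\right)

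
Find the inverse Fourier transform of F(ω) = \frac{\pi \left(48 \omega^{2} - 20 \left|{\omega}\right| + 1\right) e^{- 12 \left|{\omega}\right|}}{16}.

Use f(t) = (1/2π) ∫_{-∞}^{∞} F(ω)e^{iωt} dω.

f(t) = \frac{2 t^{4}}{\left(t^{2} + 144\right)^{3}}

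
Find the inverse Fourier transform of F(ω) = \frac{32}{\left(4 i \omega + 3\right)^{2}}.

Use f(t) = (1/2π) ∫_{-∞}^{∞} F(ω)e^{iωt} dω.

f(t) = 2 t e^{- \frac{3 t}{4}} u\left(t\right)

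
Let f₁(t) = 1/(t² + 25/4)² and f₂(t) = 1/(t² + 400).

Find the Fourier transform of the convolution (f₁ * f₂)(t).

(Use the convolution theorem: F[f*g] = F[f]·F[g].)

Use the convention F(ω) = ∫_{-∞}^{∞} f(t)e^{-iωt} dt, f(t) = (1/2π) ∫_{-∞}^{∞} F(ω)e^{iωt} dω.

F[f₁*f₂](ω) = \frac{\pi^{2} \left(5 \left|{\omega}\right| + 2\right) e^{- \frac{45 \left|{\omega}\right|}{2}}}{1250}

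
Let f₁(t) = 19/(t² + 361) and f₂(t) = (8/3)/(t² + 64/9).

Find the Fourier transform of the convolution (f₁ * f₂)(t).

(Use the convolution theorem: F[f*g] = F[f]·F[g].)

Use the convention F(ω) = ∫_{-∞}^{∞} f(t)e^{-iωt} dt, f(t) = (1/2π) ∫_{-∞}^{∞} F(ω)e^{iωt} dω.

F[f₁*f₂](ω) = \pi^{2} e^{- \frac{65 \left|{\omega}\right|}{3}}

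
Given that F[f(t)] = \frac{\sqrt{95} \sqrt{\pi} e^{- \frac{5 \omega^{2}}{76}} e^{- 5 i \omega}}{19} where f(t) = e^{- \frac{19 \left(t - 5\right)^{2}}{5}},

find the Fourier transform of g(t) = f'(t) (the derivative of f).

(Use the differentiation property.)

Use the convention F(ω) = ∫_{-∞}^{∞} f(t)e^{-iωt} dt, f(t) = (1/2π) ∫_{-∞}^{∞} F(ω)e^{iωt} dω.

F[g](ω) = \frac{\sqrt{95} i \sqrt{\pi} \omega e^{- 5 \omega \left(\frac{\omega}{76} + i\right)}}{19}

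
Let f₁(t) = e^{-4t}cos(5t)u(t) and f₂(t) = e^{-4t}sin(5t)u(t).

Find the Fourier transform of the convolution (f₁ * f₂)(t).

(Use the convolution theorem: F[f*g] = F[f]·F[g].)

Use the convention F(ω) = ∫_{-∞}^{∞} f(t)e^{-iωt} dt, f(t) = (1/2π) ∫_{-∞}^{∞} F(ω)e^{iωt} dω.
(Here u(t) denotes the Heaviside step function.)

F[f₁*f₂](ω) = \frac{5 \left(i \omega + 4\right)}{\left(\left(i \omega + 4\right)^{2} + 25\right)^{2}}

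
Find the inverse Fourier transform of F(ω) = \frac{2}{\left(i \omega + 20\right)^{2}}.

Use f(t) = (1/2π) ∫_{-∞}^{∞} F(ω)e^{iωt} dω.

f(t) = 2 t e^{- 20 t} u\left(t\right)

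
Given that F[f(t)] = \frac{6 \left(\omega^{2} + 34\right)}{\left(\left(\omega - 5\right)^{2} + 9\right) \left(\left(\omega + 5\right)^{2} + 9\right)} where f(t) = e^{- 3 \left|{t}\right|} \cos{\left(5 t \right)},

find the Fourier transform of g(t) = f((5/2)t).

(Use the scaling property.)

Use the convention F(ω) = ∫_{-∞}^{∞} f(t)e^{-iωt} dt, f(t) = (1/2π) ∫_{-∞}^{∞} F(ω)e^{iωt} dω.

F[g](ω) = \frac{30 \left(2 \omega^{2} + 425\right)}{4 \omega^{4} - 800 \omega^{2} + 180625}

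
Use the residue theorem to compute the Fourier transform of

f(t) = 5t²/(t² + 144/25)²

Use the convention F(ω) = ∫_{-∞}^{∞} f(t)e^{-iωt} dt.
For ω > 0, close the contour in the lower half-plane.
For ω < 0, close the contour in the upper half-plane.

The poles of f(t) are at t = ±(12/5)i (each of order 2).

Let g(z) = f(z)e^{-iωz}; for large |z| the factor e^{-iωz} decays in the lower half-plane when ω > 0 and in the upper half-plane when ω < 0.

Case ω > 0 (lower half-plane, clockwise contour ⇒ F(ω) = -2πi·ΣRes):
  Res_{z = - \frac{12 i}{5}} g(z) = \frac{5 i \left(5 - 12 \omega\right) e^{- \frac{12 \omega}{5}}}{48} (pole of order 2)
  F(ω) = -2πi·ΣRes = \frac{5 \pi \left(5 - 12 \omega\right) e^{- \frac{12 \omega}{5}}}{24}

Case ω < 0 (upper half-plane, counterclockwise contour ⇒ F(ω) = +2πi·ΣRes):
  Res_{z = \frac{12 i}{5}} g(z) = \frac{5 i \left(- 12 \omega - 5\right) e^{\frac{12 \omega}{5}}}{48} (pole of order 2)
  F(ω) = 2πi·ΣRes = \frac{5 \pi \left(12 \omega + 5\right) e^{\frac{12 \omega}{5}}}{24}

Both cases combine into a single formula in |ω|:

F(ω) = \frac{5 \pi \left(5 - 12 \left|{\omega}\right|\right) e^{- \frac{12 \left|{\omega}\right|}{5}}}{24}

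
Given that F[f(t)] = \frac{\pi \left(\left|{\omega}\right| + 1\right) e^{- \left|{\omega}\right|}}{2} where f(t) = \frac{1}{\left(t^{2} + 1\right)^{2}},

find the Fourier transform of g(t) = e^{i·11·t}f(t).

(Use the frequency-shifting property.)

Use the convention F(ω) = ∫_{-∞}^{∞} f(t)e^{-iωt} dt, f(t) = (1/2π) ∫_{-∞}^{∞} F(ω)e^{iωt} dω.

F[g](ω) = \frac{\pi \left(\left|{\omega - 11}\right| + 1\right) e^{- \left|{\omega - 11}\right|}}{2}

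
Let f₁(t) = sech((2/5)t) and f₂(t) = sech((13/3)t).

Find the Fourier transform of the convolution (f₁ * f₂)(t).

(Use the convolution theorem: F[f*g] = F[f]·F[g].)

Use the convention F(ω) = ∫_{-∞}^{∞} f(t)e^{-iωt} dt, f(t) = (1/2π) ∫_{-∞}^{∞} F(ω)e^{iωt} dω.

F[f₁*f₂](ω) = \frac{15 \pi^{2}}{26 \cosh{\left(\frac{3 \pi \omega}{26} \right)} \cosh{\left(\frac{5 \pi \omega}{4} \right)}}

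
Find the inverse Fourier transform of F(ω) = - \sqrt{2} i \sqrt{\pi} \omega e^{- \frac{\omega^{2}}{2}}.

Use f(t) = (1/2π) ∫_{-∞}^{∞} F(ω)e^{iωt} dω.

f(t) = t e^{- \frac{t^{2}}{2}}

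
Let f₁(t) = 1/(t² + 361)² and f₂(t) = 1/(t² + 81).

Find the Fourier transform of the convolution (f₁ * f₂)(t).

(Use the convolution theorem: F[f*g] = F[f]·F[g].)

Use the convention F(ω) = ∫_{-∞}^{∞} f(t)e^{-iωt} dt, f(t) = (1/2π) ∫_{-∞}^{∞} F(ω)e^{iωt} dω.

F[f₁*f₂](ω) = \frac{\pi^{2} \left(19 \left|{\omega}\right| + 1\right) e^{- 28 \left|{\omega}\right|}}{123462}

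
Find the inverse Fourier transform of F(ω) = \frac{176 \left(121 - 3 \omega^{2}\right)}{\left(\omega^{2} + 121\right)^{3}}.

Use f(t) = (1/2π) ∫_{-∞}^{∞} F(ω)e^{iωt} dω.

f(t) = 4 t^{2} e^{- 11 \left|{t}\right|}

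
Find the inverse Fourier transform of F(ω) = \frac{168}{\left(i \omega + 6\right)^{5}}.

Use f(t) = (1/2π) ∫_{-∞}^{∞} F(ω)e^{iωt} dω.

f(t) = 7 t^{4} e^{- 6 t} u\left(t\right)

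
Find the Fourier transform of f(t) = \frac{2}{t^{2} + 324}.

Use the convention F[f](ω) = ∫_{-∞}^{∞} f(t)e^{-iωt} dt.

F(ω) = \frac{\pi e^{- 18 \left|{\omega}\right|}}{9}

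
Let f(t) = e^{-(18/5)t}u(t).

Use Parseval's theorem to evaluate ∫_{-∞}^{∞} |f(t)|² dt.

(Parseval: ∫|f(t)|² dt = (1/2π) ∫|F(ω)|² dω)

∫|f(t)|² dt = \frac{5}{36}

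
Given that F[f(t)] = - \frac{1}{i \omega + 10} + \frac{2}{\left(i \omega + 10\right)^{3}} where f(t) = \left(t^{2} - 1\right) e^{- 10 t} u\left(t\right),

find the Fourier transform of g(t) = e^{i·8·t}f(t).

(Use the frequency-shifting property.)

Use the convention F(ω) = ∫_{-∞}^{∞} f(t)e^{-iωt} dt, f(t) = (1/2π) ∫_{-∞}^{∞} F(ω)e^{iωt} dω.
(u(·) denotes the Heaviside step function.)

F[g](ω) = \frac{2 i \left(\omega - 8\right) - \left(i \left(\omega - 8\right) + 10\right)^{3} + 20}{\left(i \left(\omega - 8\right) + 10\right)^{4}}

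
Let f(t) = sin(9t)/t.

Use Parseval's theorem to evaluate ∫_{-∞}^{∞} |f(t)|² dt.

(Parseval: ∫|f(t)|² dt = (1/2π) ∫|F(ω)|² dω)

∫|f(t)|² dt = 9 \pi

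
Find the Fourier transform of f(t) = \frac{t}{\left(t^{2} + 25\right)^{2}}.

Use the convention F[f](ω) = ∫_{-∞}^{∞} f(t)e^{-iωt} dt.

F(ω) = - \frac{i \pi \omega e^{- 5 \left|{\omega}\right|}}{10}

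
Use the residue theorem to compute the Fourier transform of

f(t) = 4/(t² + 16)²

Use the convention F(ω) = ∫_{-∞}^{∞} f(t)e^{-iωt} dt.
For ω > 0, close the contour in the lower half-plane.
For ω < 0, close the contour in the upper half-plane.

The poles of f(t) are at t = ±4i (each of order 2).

Let g(z) = f(z)e^{-iωz}; for large |z| the factor e^{-iωz} decays in the lower half-plane when ω > 0 and in the upper half-plane when ω < 0.

Case ω > 0 (lower half-plane, clockwise contour ⇒ F(ω) = -2πi·ΣRes):
  Res_{z = - 4 i} g(z) = \frac{i \left(4 \omega + 1\right) e^{- 4 \omega}}{64} (pole of order 2)
  F(ω) = -2πi·ΣRes = \frac{\pi \left(4 \omega + 1\right) e^{- 4 \omega}}{32}

Case ω < 0 (upper half-plane, counterclockwise contour ⇒ F(ω) = +2πi·ΣRes):
  Res_{z = 4 i} g(z) = \frac{i \left(4 \omega - 1\right) e^{4 \omega}}{64} (pole of order 2)
  F(ω) = 2πi·ΣRes = \frac{\pi \left(1 - 4 \omega\right) e^{4 \omega}}{32}

Both cases combine into a single formula in |ω|:

F(ω) = \frac{\pi \left(4 \left|{\omega}\right| + 1\right) e^{- 4 \left|{\omega}\right|}}{32}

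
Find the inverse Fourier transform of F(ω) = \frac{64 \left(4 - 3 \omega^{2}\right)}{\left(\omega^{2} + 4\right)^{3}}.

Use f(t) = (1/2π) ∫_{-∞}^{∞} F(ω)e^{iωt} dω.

f(t) = 8 t^{2} e^{- 2 \left|{t}\right|}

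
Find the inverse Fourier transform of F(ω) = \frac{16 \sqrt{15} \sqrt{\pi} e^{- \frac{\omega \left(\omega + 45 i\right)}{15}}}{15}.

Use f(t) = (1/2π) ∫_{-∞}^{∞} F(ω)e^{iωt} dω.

f(t) = 8 e^{- \frac{15 \left(t - 3\right)^{2}}{4}}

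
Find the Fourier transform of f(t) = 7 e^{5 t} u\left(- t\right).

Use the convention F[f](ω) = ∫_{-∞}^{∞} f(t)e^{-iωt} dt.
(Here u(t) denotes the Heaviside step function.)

F(ω) = - \frac{7}{i \omega - 5}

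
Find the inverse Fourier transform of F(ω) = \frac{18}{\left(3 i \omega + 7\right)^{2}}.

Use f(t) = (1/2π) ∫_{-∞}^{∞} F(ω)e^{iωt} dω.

f(t) = 2 t e^{- \frac{7 t}{3}} u\left(t\right)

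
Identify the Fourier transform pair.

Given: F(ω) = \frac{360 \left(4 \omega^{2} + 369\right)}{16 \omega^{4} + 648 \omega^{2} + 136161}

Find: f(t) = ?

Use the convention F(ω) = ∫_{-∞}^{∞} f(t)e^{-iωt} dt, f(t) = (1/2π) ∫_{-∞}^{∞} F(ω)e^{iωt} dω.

f(t) = 6 e^{- \frac{15 \left|{t}\right|}{2}} \cos{\left(6 t \right)}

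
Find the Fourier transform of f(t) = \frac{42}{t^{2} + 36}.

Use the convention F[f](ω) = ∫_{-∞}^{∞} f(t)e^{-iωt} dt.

F(ω) = 7 \pi e^{- 6 \left|{\omega}\right|}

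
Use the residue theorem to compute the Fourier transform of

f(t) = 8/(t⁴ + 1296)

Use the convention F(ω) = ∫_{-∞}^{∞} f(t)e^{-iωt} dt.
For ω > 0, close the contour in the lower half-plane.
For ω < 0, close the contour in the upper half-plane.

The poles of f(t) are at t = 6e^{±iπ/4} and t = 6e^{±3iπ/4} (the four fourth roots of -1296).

Let g(z) = f(z)e^{-iωz}; for large |z| the factor e^{-iωz} decays in the lower half-plane when ω > 0 and in the upper half-plane when ω < 0.

Case ω > 0 (lower half-plane, clockwise contour ⇒ F(ω) = -2πi·ΣRes):
  Res_{z = - 3 \sqrt{2} - 3 \sqrt{2} i} g(z) = \frac{\sqrt{2} i \left(1 - i\right) e^{3 \sqrt{2} \omega \left(-1 + i\right)}}{216}
  Res_{z = 3 \sqrt{2} - 3 \sqrt{2} i} g(z) = \frac{\sqrt{2} i \left(1 + i\right) e^{- 3 \sqrt{2} \omega \left(1 + i\right)}}{216}
  F(ω) = -2πi·ΣRes = \frac{\sqrt{2} \pi \left(1 - i\right) \left(e^{6 \sqrt{2} i \omega} + i\right) e^{- 3 \sqrt{2} \omega \left(1 + i\right)}}{108} = \frac{\pi e^{- 3 \sqrt{2} \omega} \sin{\left(3 \sqrt{2} \omega + \frac{\pi}{4} \right)}}{27}

Case ω < 0 (upper half-plane, counterclockwise contour ⇒ F(ω) = +2πi·ΣRes):
  Res_{z = 3 \sqrt{2} + 3 \sqrt{2} i} g(z) = \frac{\sqrt{2} i \left(-1 + i\right) e^{3 \sqrt{2} \omega \left(1 - i\right)}}{216}
  Res_{z = - 3 \sqrt{2} + 3 \sqrt{2} i} g(z) = \frac{\sqrt{2} \left(1 - i\right) e^{3 \sqrt{2} \omega \left(1 + i\right)}}{216}
  F(ω) = 2πi·ΣRes = - \frac{\sqrt{2} i \pi \left(i \left(1 - i\right) e^{3 \sqrt{2} \omega \left(1 - i\right)} - \left(1 - i\right) e^{3 \sqrt{2} \omega \left(1 + i\right)}\right)}{108} = \frac{\pi e^{3 \sqrt{2} \omega} \cos{\left(3 \sqrt{2} \omega + \frac{\pi}{4} \right)}}{27}

Both cases combine into a single formula in |ω|:

F(ω) = \frac{\pi e^{- 3 \sqrt{2} \left|{\omega}\right|} \sin{\left(3 \sqrt{2} \left|{\omega}\right| + \frac{\pi}{4} \right)}}{27}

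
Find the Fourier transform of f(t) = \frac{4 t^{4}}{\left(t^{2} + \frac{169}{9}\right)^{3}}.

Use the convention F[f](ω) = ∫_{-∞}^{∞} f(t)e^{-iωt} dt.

F(ω) = \frac{\pi \left(169 \omega^{2} - 195 \left|{\omega}\right| + 27\right) e^{- \frac{13 \left|{\omega}\right|}{3}}}{78}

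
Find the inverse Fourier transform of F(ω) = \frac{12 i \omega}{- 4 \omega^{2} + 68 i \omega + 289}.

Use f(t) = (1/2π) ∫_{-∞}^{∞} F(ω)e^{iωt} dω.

f(t) = 3 \left(1 - \frac{17 t}{2}\right) e^{- \frac{17 t}{2}} u\left(t\right)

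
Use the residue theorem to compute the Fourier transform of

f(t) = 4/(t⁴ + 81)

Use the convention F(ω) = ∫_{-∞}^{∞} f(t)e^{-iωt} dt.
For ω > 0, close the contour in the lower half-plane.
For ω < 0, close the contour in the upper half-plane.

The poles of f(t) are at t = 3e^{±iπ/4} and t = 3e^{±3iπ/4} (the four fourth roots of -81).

Let g(z) = f(z)e^{-iωz}; for large |z| the factor e^{-iωz} decays in the lower half-plane when ω > 0 and in the upper half-plane when ω < 0.

Case ω > 0 (lower half-plane, clockwise contour ⇒ F(ω) = -2πi·ΣRes):
  Res_{z = - \frac{3 \sqrt{2}}{2} - \frac{3 \sqrt{2} i}{2}} g(z) = \frac{\sqrt{2} i \left(1 - i\right) e^{\frac{3 \sqrt{2} \omega \left(-1 + i\right)}{2}}}{54}
  Res_{z = \frac{3 \sqrt{2}}{2} - \frac{3 \sqrt{2} i}{2}} g(z) = \frac{\sqrt{2} i \left(1 + i\right) e^{- \frac{3 \sqrt{2} \omega \left(1 + i\right)}{2}}}{54}
  F(ω) = -2πi·ΣRes = \frac{\sqrt{2} \pi \left(\left(1 - i\right) e^{3 \sqrt{2} i \omega} + 1 + i\right) e^{- \frac{3 \sqrt{2} \omega \left(1 + i\right)}{2}}}{27} = \frac{4 \pi e^{- \frac{3 \sqrt{2} \omega}{2}} \sin{\left(\frac{3 \sqrt{2} \omega}{2} + \frac{\pi}{4} \right)}}{27}

Case ω < 0 (upper half-plane, counterclockwise contour ⇒ F(ω) = +2πi·ΣRes):
  Res_{z = \frac{3 \sqrt{2}}{2} + \frac{3 \sqrt{2} i}{2}} g(z) = \frac{\sqrt{2} i \left(-1 + i\right) e^{\frac{3 \sqrt{2} \omega \left(1 - i\right)}{2}}}{54}
  Res_{z = - \frac{3 \sqrt{2}}{2} + \frac{3 \sqrt{2} i}{2}} g(z) = \frac{\sqrt{2} \left(1 - i\right) e^{\frac{3 \sqrt{2} \omega \left(1 + i\right)}{2}}}{54}
  F(ω) = 2πi·ΣRes = - \frac{\sqrt{2} i \pi \left(i \left(1 - i\right) e^{\frac{3 \sqrt{2} \omega \left(1 - i\right)}{2}} - \left(1 - i\right) e^{\frac{3 \sqrt{2} \omega \left(1 + i\right)}{2}}\right)}{27} = \frac{4 \pi e^{\frac{3 \sqrt{2} \omega}{2}} \cos{\left(\frac{3 \sqrt{2} \omega}{2} + \frac{\pi}{4} \right)}}{27}

Both cases combine into a single formula in |ω|:

F(ω) = \frac{4 \pi e^{- \frac{3 \sqrt{2} \left|{\omega}\right|}{2}} \sin{\left(\frac{3 \sqrt{2} \left|{\omega}\right|}{2} + \frac{\pi}{4} \right)}}{27}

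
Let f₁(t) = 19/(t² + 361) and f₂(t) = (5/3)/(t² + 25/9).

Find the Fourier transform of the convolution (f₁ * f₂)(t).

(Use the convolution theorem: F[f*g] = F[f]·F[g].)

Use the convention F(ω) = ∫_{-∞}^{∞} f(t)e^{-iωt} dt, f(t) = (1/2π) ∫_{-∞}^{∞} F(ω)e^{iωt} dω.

F[f₁*f₂](ω) = \pi^{2} e^{- \frac{62 \left|{\omega}\right|}{3}}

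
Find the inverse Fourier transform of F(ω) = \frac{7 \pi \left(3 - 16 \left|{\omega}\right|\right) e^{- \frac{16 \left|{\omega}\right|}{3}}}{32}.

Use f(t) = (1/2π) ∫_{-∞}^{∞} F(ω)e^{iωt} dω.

f(t) = \frac{7 t^{2}}{\left(t^{2} + \frac{256}{9}\right)^{2}}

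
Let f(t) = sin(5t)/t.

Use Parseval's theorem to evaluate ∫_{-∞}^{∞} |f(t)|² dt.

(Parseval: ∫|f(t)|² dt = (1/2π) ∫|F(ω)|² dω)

∫|f(t)|² dt = 5 \pi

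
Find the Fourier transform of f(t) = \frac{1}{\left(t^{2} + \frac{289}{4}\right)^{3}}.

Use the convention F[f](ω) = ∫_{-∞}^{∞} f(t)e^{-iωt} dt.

F(ω) = \frac{\pi \left(289 \omega^{2} + 102 \left|{\omega}\right| + 12\right) e^{- \frac{17 \left|{\omega}\right|}{2}}}{1419857}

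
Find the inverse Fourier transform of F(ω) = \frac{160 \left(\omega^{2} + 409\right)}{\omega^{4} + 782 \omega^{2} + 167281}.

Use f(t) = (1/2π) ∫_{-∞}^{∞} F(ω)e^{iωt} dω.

f(t) = 4 e^{- 20 \left|{t}\right|} \cos{\left(3 \left|{t}\right| \right)}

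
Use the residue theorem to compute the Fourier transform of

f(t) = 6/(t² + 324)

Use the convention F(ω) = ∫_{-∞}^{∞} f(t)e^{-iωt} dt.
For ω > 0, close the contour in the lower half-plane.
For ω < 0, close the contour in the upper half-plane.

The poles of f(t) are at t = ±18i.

Let g(z) = f(z)e^{-iωz}; for large |z| the factor e^{-iωz} decays in the lower half-plane when ω > 0 and in the upper half-plane when ω < 0.

Case ω > 0 (lower half-plane, clockwise contour ⇒ F(ω) = -2πi·ΣRes):
  Res_{z = - 18 i} g(z) = \frac{i e^{- 18 \omega}}{6}
  F(ω) = -2πi·ΣRes = \frac{\pi e^{- 18 \omega}}{3}

Case ω < 0 (upper half-plane, counterclockwise contour ⇒ F(ω) = +2πi·ΣRes):
  Res_{z = 18 i} g(z) = - \frac{i e^{18 \omega}}{6}
  F(ω) = 2πi·ΣRes = \frac{\pi e^{18 \omega}}{3}

Both cases combine into a single formula in |ω|:

F(ω) = \frac{\pi e^{- 18 \left|{\omega}\right|}}{3}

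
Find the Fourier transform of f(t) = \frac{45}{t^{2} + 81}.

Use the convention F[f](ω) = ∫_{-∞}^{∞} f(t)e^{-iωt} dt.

F(ω) = 5 \pi e^{- 9 \left|{\omega}\right|}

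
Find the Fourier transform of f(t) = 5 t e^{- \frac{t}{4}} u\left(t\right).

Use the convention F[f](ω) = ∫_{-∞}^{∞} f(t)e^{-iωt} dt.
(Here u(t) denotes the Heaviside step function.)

F(ω) = \frac{80}{\left(4 i \omega + 1\right)^{2}}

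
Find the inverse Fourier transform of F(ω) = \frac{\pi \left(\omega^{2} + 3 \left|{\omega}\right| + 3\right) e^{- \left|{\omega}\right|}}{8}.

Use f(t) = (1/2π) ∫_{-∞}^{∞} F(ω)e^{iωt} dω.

f(t) = \frac{1}{\left(t^{2} + 1\right)^{3}}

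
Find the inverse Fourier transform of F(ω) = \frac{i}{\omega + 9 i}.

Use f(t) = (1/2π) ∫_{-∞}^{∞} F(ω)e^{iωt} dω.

f(t) = e^{9 t} u\left(- t\right)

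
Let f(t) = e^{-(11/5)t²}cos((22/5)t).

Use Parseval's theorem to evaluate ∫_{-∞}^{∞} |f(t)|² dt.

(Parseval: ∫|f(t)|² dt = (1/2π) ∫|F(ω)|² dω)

∫|f(t)|² dt = \frac{\sqrt{110} \sqrt{\pi} \left(1 + e^{\frac{22}{5}}\right)}{44 e^{\frac{22}{5}}}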